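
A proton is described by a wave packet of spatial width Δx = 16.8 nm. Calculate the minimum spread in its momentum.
3.139 × 10^-27 kg·m/s

For a wave packet, the spatial width Δx and momentum spread Δp are related by the uncertainty principle:
ΔxΔp ≥ ℏ/2

The minimum momentum spread is:
Δp_min = ℏ/(2Δx)
Δp_min = (1.055e-34 J·s) / (2 × 1.680e-08 m)
Δp_min = 3.139e-27 kg·m/s

A wave packet cannot have both a well-defined position and well-defined momentum.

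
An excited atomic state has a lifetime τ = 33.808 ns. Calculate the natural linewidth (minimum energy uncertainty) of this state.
9.735 neV

Using the energy-time uncertainty principle:
ΔEΔt ≥ ℏ/2

The lifetime τ represents the time uncertainty Δt.
The natural linewidth (minimum energy uncertainty) is:

ΔE = ℏ/(2τ)
ΔE = (1.055e-34 J·s) / (2 × 3.381e-08 s)
ΔE = 1.560e-27 J = 9.735 neV

This natural linewidth limits the precision of spectroscopic measurements.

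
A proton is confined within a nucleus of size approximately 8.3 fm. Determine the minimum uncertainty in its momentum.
6.353 × 10^-21 kg·m/s

Using the Heisenberg uncertainty principle:
ΔxΔp ≥ ℏ/2

With Δx ≈ L = 8.300e-15 m (the confinement size):
Δp_min = ℏ/(2Δx)
Δp_min = (1.055e-34 J·s) / (2 × 8.300e-15 m)
Δp_min = 6.353e-21 kg·m/s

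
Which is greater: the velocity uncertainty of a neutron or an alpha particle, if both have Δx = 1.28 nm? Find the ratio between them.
The neutron has the larger minimum velocity uncertainty, by a ratio of 4.0.

For both particles, Δp_min = ℏ/(2Δx) = 4.119e-26 kg·m/s (same for both).

The velocity uncertainty is Δv = Δp/m:
- neutron: Δv = 4.119e-26 / 1.675e-27 = 2.459e+01 m/s = 24.595 m/s
- alpha particle: Δv = 4.119e-26 / 6.645e-27 = 6.200e+00 m/s = 6.200 m/s

Ratio: 2.459e+01 / 6.200e+00 = 4.0

The lighter particle has larger velocity uncertainty because Δv ∝ 1/m.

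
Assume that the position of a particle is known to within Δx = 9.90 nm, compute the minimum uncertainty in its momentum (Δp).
5.326 × 10^-27 kg·m/s

Using the Heisenberg uncertainty principle:
ΔxΔp ≥ ℏ/2

The minimum uncertainty in momentum is:
Δp_min = ℏ/(2Δx)
Δp_min = (1.055e-34 J·s) / (2 × 9.900e-09 m)
Δp_min = 5.326e-27 kg·m/s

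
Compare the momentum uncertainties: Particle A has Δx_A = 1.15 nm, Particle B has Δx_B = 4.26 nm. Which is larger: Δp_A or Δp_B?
Particle A has the larger minimum momentum uncertainty, by a factor of 3.70.

For each particle, the minimum momentum uncertainty is Δp_min = ℏ/(2Δx):

Particle A: Δp_A = ℏ/(2×1.150e-09 m) = 4.585e-26 kg·m/s
Particle B: Δp_B = ℏ/(2×4.260e-09 m) = 1.238e-26 kg·m/s

Ratio: Δp_A/Δp_B = 3.70

Since Δp_min ∝ 1/Δx, the particle with smaller position uncertainty (A) has larger momentum uncertainty.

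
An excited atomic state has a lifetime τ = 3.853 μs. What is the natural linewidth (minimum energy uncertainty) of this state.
85.416 peV

Using the energy-time uncertainty principle:
ΔEΔt ≥ ℏ/2

The lifetime τ represents the time uncertainty Δt.
The natural linewidth (minimum energy uncertainty) is:

ΔE = ℏ/(2τ)
ΔE = (1.055e-34 J·s) / (2 × 3.853e-06 s)
ΔE = 1.369e-29 J = 85.416 peV

This natural linewidth limits the precision of spectroscopic measurements.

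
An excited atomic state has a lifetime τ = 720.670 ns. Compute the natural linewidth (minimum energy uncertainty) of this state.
456.667 peV

Using the energy-time uncertainty principle:
ΔEΔt ≥ ℏ/2

The lifetime τ represents the time uncertainty Δt.
The natural linewidth (minimum energy uncertainty) is:

ΔE = ℏ/(2τ)
ΔE = (1.055e-34 J·s) / (2 × 7.207e-07 s)
ΔE = 7.317e-29 J = 456.667 peV

This natural linewidth limits the precision of spectroscopic measurements.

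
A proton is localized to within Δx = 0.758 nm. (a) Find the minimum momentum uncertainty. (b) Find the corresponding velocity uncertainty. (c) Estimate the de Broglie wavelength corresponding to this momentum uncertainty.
(a) Δp_min = 6.956 × 10^-26 kg·m/s
(b) Δv_min = 41.589 m/s
(c) λ_dB = 9.525 nm

Step-by-step:

(a) From the uncertainty principle:
Δp_min = ℏ/(2Δx) = (1.055e-34 J·s)/(2 × 7.580e-10 m) = 6.956e-26 kg·m/s

(b) The velocity uncertainty:
Δv = Δp/m = (6.956e-26 kg·m/s)/(1.673e-27 kg) = 4.159e+01 m/s = 41.589 m/s

(c) The de Broglie wavelength for this momentum:
λ = h/p = (6.626e-34 J·s)/(6.956e-26 kg·m/s) = 9.525e-09 m = 9.525 nm

Note: The de Broglie wavelength is comparable to the localization size, as expected from wave-particle duality.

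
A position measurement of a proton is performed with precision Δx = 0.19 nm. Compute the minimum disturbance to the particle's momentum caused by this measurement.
2.775 × 10^-25 kg·m/s

The uncertainty principle implies that measuring position disturbs momentum:
ΔxΔp ≥ ℏ/2

When we measure position with precision Δx, we necessarily introduce a momentum uncertainty:
Δp ≥ ℏ/(2Δx)
Δp_min = (1.055e-34 J·s) / (2 × 1.900e-10 m)
Δp_min = 2.775e-25 kg·m/s

The more precisely we measure position, the greater the momentum disturbance.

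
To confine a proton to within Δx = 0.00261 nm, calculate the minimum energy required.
761.506 meV

Localizing a particle requires giving it sufficient momentum uncertainty:

1. From uncertainty principle: Δp ≥ ℏ/(2Δx)
   Δp_min = (1.055e-34 J·s) / (2 × 2.610e-12 m)
   Δp_min = 2.020e-23 kg·m/s

2. This momentum uncertainty corresponds to kinetic energy:
   KE ≈ (Δp)²/(2m) = (2.020e-23)²/(2 × 1.673e-27 kg)
   KE = 1.220e-19 J = 761.506 meV

Tighter localization requires more energy.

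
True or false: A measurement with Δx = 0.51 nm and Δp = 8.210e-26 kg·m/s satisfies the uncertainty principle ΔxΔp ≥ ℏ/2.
No, it violates the uncertainty principle (impossible measurement).

Calculate the product ΔxΔp:
ΔxΔp = (5.100e-10 m) × (8.210e-26 kg·m/s)
ΔxΔp = 4.187e-35 J·s

Compare to the minimum allowed value ℏ/2:
ℏ/2 = 5.273e-35 J·s

Since ΔxΔp = 4.187e-35 J·s < 5.273e-35 J·s = ℏ/2,
the measurement violates the uncertainty principle.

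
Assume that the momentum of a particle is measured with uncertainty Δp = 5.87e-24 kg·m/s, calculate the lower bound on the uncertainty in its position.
8.983 pm

Using the Heisenberg uncertainty principle:
ΔxΔp ≥ ℏ/2

The minimum uncertainty in position is:
Δx_min = ℏ/(2Δp)
Δx_min = (1.055e-34 J·s) / (2 × 5.870e-24 kg·m/s)
Δx_min = 8.983e-12 m = 8.983 pm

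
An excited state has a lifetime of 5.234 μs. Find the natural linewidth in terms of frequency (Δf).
15.204 kHz

Using the energy-time uncertainty principle and E = hf:
ΔEΔt ≥ ℏ/2
hΔf·Δt ≥ ℏ/2

The minimum frequency uncertainty is:
Δf = ℏ/(2hτ) = 1/(4πτ)
Δf = 1/(4π × 5.234e-06 s)
Δf = 1.520e+04 Hz = 15.204 kHz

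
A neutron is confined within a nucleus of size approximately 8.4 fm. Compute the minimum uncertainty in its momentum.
6.277 × 10^-21 kg·m/s

Using the Heisenberg uncertainty principle:
ΔxΔp ≥ ℏ/2

With Δx ≈ L = 8.400e-15 m (the confinement size):
Δp_min = ℏ/(2Δx)
Δp_min = (1.055e-34 J·s) / (2 × 8.400e-15 m)
Δp_min = 6.277e-21 kg·m/s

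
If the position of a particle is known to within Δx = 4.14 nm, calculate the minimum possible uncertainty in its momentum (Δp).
1.274 × 10^-26 kg·m/s

Using the Heisenberg uncertainty principle:
ΔxΔp ≥ ℏ/2

The minimum uncertainty in momentum is:
Δp_min = ℏ/(2Δx)
Δp_min = (1.055e-34 J·s) / (2 × 4.140e-09 m)
Δp_min = 1.274e-26 kg·m/s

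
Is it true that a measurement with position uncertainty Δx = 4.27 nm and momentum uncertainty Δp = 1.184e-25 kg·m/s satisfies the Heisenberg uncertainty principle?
Yes, it satisfies the uncertainty principle.

Calculate the product ΔxΔp:
ΔxΔp = (4.270e-09 m) × (1.184e-25 kg·m/s)
ΔxΔp = 5.056e-34 J·s

Compare to the minimum allowed value ℏ/2:
ℏ/2 = 5.273e-35 J·s

Since ΔxΔp = 5.056e-34 J·s ≥ 5.273e-35 J·s = ℏ/2,
the measurement satisfies the uncertainty principle.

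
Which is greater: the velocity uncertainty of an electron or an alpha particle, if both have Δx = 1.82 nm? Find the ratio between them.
The electron has the larger minimum velocity uncertainty, by a ratio of 7294.3.

For both particles, Δp_min = ℏ/(2Δx) = 2.897e-26 kg·m/s (same for both).

The velocity uncertainty is Δv = Δp/m:
- electron: Δv = 2.897e-26 / 9.109e-31 = 3.180e+04 m/s = 31.804 km/s
- alpha particle: Δv = 2.897e-26 / 6.645e-27 = 4.360e+00 m/s = 4.360 m/s

Ratio: 3.180e+04 / 4.360e+00 = 7294.3

The lighter particle has larger velocity uncertainty because Δv ∝ 1/m.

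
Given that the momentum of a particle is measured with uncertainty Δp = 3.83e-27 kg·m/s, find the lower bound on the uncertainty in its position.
13.767 nm

Using the Heisenberg uncertainty principle:
ΔxΔp ≥ ℏ/2

The minimum uncertainty in position is:
Δx_min = ℏ/(2Δp)
Δx_min = (1.055e-34 J·s) / (2 × 3.830e-27 kg·m/s)
Δx_min = 1.377e-08 m = 13.767 nm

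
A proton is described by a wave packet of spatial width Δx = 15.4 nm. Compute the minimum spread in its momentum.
3.424 × 10^-27 kg·m/s

For a wave packet, the spatial width Δx and momentum spread Δp are related by the uncertainty principle:
ΔxΔp ≥ ℏ/2

The minimum momentum spread is:
Δp_min = ℏ/(2Δx)
Δp_min = (1.055e-34 J·s) / (2 × 1.540e-08 m)
Δp_min = 3.424e-27 kg·m/s

A wave packet cannot have both a well-defined position and well-defined momentum.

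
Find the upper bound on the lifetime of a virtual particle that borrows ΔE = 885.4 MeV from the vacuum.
3.717 × 10^-25 s

Using the energy-time uncertainty principle:
ΔEΔt ≥ ℏ/2

For a virtual particle borrowing energy ΔE, the maximum lifetime is:
Δt_max = ℏ/(2ΔE)

Converting energy:
ΔE = 885.4 MeV = 1.419e-10 J

Δt_max = (1.055e-34 J·s) / (2 × 1.419e-10 J)
Δt_max = 3.717e-25 s = 3.717 × 10^-25 s

Virtual particles with higher borrowed energy exist for shorter times.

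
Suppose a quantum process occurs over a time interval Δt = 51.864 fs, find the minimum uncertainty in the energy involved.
6.346 meV

Using the energy-time uncertainty principle:
ΔEΔt ≥ ℏ/2

The minimum uncertainty in energy is:
ΔE_min = ℏ/(2Δt)
ΔE_min = (1.055e-34 J·s) / (2 × 5.186e-14 s)
ΔE_min = 1.017e-21 J = 6.346 meV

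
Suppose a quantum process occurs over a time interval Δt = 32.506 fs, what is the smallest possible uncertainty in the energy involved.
10.124 meV

Using the energy-time uncertainty principle:
ΔEΔt ≥ ℏ/2

The minimum uncertainty in energy is:
ΔE_min = ℏ/(2Δt)
ΔE_min = (1.055e-34 J·s) / (2 × 3.251e-14 s)
ΔE_min = 1.622e-21 J = 10.124 meV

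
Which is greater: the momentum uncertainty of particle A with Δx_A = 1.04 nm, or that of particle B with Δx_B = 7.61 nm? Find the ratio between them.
Particle A has the larger minimum momentum uncertainty, by a factor of 7.32.

For each particle, the minimum momentum uncertainty is Δp_min = ℏ/(2Δx):

Particle A: Δp_A = ℏ/(2×1.040e-09 m) = 5.070e-26 kg·m/s
Particle B: Δp_B = ℏ/(2×7.610e-09 m) = 6.929e-27 kg·m/s

Ratio: Δp_A/Δp_B = 7.32

Since Δp_min ∝ 1/Δx, the particle with smaller position uncertainty (A) has larger momentum uncertainty.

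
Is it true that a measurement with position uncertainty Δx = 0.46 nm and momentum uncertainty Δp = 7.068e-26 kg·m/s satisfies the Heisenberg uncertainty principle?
No, it violates the uncertainty principle (impossible measurement).

Calculate the product ΔxΔp:
ΔxΔp = (4.600e-10 m) × (7.068e-26 kg·m/s)
ΔxΔp = 3.251e-35 J·s

Compare to the minimum allowed value ℏ/2:
ℏ/2 = 5.273e-35 J·s

Since ΔxΔp = 3.251e-35 J·s < 5.273e-35 J·s = ℏ/2,
the measurement violates the uncertainty principle.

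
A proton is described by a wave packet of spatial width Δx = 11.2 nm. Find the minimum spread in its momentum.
4.708 × 10^-27 kg·m/s

For a wave packet, the spatial width Δx and momentum spread Δp are related by the uncertainty principle:
ΔxΔp ≥ ℏ/2

The minimum momentum spread is:
Δp_min = ℏ/(2Δx)
Δp_min = (1.055e-34 J·s) / (2 × 1.120e-08 m)
Δp_min = 4.708e-27 kg·m/s

A wave packet cannot have both a well-defined position and well-defined momentum.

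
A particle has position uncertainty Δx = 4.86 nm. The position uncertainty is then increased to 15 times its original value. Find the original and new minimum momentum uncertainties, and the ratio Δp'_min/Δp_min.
Original Δp_min = 1.085 × 10^-26 kg·m/s; new Δp'_min = 7.233 × 10^-28 kg·m/s; ratio Δp'_min/Δp_min = 1/15.

From the uncertainty principle ΔxΔp ≥ ℏ/2, the minimum momentum uncertainty is Δp_min = ℏ/(2Δx).

Original (Δx = 4.86 nm = 4.860e-09 m):
Δp_min = (1.055e-34 J·s)/(2 × 4.860e-09 m) = 1.085e-26 kg·m/s

When Δx → 15Δx:
Δp'_min = ℏ/(2 × 15Δx) = (1/15) × ℏ/(2Δx) = (1/15) × Δp_min
Δp'_min = 1/15 × 1.085e-26 kg·m/s = 7.233e-28 kg·m/s

Since Δp_min ∝ 1/Δx, when Δx is increased to 15 times its original value, Δp_min decreases to 1/15 of its original value.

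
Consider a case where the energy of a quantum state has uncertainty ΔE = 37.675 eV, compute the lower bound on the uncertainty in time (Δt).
8.735 as

Using the energy-time uncertainty principle:
ΔEΔt ≥ ℏ/2

The minimum uncertainty in time is:
Δt_min = ℏ/(2ΔE)
Δt_min = (1.055e-34 J·s) / (2 × 6.036e-18 J)
Δt_min = 8.735e-18 s = 8.735 as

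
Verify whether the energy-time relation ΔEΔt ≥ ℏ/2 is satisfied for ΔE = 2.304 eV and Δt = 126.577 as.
No, it violates the uncertainty relation.

Calculate the product ΔEΔt:
ΔE = 2.304 eV = 3.691e-19 J
ΔEΔt = (3.691e-19 J) × (1.266e-16 s)
ΔEΔt = 4.672e-35 J·s

Compare to the minimum allowed value ℏ/2:
ℏ/2 = 5.273e-35 J·s

Since ΔEΔt = 4.672e-35 J·s < 5.273e-35 J·s = ℏ/2,
this violates the uncertainty relation.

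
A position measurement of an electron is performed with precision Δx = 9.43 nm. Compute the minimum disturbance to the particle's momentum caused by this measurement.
5.592 × 10^-27 kg·m/s

The uncertainty principle implies that measuring position disturbs momentum:
ΔxΔp ≥ ℏ/2

When we measure position with precision Δx, we necessarily introduce a momentum uncertainty:
Δp ≥ ℏ/(2Δx)
Δp_min = (1.055e-34 J·s) / (2 × 9.430e-09 m)
Δp_min = 5.592e-27 kg·m/s

The more precisely we measure position, the greater the momentum disturbance.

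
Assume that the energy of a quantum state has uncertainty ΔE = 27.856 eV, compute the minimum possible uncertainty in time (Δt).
11.815 as

Using the energy-time uncertainty principle:
ΔEΔt ≥ ℏ/2

The minimum uncertainty in time is:
Δt_min = ℏ/(2ΔE)
Δt_min = (1.055e-34 J·s) / (2 × 4.463e-18 J)
Δt_min = 1.181e-17 s = 11.815 as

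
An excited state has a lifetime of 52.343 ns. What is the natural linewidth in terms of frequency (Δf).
1.520 MHz

Using the energy-time uncertainty principle and E = hf:
ΔEΔt ≥ ℏ/2
hΔf·Δt ≥ ℏ/2

The minimum frequency uncertainty is:
Δf = ℏ/(2hτ) = 1/(4πτ)
Δf = 1/(4π × 5.234e-08 s)
Δf = 1.520e+06 Hz = 1.520 MHz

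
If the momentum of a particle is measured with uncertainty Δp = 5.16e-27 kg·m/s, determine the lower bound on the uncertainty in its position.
10.219 nm

Using the Heisenberg uncertainty principle:
ΔxΔp ≥ ℏ/2

The minimum uncertainty in position is:
Δx_min = ℏ/(2Δp)
Δx_min = (1.055e-34 J·s) / (2 × 5.160e-27 kg·m/s)
Δx_min = 1.022e-08 m = 10.219 nm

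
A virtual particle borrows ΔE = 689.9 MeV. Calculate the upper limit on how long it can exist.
4.770 × 10^-25 s

Using the energy-time uncertainty principle:
ΔEΔt ≥ ℏ/2

For a virtual particle borrowing energy ΔE, the maximum lifetime is:
Δt_max = ℏ/(2ΔE)

Converting energy:
ΔE = 689.9 MeV = 1.105e-10 J

Δt_max = (1.055e-34 J·s) / (2 × 1.105e-10 J)
Δt_max = 4.770e-25 s = 4.770 × 10^-25 s

Virtual particles with higher borrowed energy exist for shorter times.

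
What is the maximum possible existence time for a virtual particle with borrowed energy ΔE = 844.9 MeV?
3.895 × 10^-25 s

Using the energy-time uncertainty principle:
ΔEΔt ≥ ℏ/2

For a virtual particle borrowing energy ΔE, the maximum lifetime is:
Δt_max = ℏ/(2ΔE)

Converting energy:
ΔE = 844.9 MeV = 1.354e-10 J

Δt_max = (1.055e-34 J·s) / (2 × 1.354e-10 J)
Δt_max = 3.895e-25 s = 3.895 × 10^-25 s

Virtual particles with higher borrowed energy exist for shorter times.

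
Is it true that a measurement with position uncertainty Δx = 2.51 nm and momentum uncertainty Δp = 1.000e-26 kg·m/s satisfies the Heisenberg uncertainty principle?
No, it violates the uncertainty principle (impossible measurement).

Calculate the product ΔxΔp:
ΔxΔp = (2.510e-09 m) × (1.000e-26 kg·m/s)
ΔxΔp = 2.510e-35 J·s

Compare to the minimum allowed value ℏ/2:
ℏ/2 = 5.273e-35 J·s

Since ΔxΔp = 2.510e-35 J·s < 5.273e-35 J·s = ℏ/2,
the measurement violates the uncertainty principle.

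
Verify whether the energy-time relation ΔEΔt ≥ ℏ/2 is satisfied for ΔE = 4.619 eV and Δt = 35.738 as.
No, it violates the uncertainty relation.

Calculate the product ΔEΔt:
ΔE = 4.619 eV = 7.400e-19 J
ΔEΔt = (7.400e-19 J) × (3.574e-17 s)
ΔEΔt = 2.645e-35 J·s

Compare to the minimum allowed value ℏ/2:
ℏ/2 = 5.273e-35 J·s

Since ΔEΔt = 2.645e-35 J·s < 5.273e-35 J·s = ℏ/2,
this violates the uncertainty relation.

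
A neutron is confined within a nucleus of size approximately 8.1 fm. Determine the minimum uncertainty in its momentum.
6.510 × 10^-21 kg·m/s

Using the Heisenberg uncertainty principle:
ΔxΔp ≥ ℏ/2

With Δx ≈ L = 8.100e-15 m (the confinement size):
Δp_min = ℏ/(2Δx)
Δp_min = (1.055e-34 J·s) / (2 × 8.100e-15 m)
Δp_min = 6.510e-21 kg·m/s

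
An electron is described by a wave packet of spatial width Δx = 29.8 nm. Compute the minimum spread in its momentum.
1.769 × 10^-27 kg·m/s

For a wave packet, the spatial width Δx and momentum spread Δp are related by the uncertainty principle:
ΔxΔp ≥ ℏ/2

The minimum momentum spread is:
Δp_min = ℏ/(2Δx)
Δp_min = (1.055e-34 J·s) / (2 × 2.980e-08 m)
Δp_min = 1.769e-27 kg·m/s

A wave packet cannot have both a well-defined position and well-defined momentum.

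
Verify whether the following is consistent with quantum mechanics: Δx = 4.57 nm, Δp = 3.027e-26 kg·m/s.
Yes, it satisfies the uncertainty principle.

Calculate the product ΔxΔp:
ΔxΔp = (4.570e-09 m) × (3.027e-26 kg·m/s)
ΔxΔp = 1.383e-34 J·s

Compare to the minimum allowed value ℏ/2:
ℏ/2 = 5.273e-35 J·s

Since ΔxΔp = 1.383e-34 J·s ≥ 5.273e-35 J·s = ℏ/2,
the measurement satisfies the uncertainty principle.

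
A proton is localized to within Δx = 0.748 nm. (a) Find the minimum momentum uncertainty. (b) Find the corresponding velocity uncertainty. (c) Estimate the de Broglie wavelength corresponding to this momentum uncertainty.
(a) Δp_min = 7.049 × 10^-26 kg·m/s
(b) Δv_min = 42.145 m/s
(c) λ_dB = 9.400 nm

Step-by-step:

(a) From the uncertainty principle:
Δp_min = ℏ/(2Δx) = (1.055e-34 J·s)/(2 × 7.480e-10 m) = 7.049e-26 kg·m/s

(b) The velocity uncertainty:
Δv = Δp/m = (7.049e-26 kg·m/s)/(1.673e-27 kg) = 4.215e+01 m/s = 42.145 m/s

(c) The de Broglie wavelength for this momentum:
λ = h/p = (6.626e-34 J·s)/(7.049e-26 kg·m/s) = 9.400e-09 m = 9.400 nm

Note: The de Broglie wavelength is comparable to the localization size, as expected from wave-particle duality.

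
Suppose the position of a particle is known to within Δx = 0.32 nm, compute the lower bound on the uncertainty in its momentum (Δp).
1.648 × 10^-25 kg·m/s

Using the Heisenberg uncertainty principle:
ΔxΔp ≥ ℏ/2

The minimum uncertainty in momentum is:
Δp_min = ℏ/(2Δx)
Δp_min = (1.055e-34 J·s) / (2 × 3.200e-10 m)
Δp_min = 1.648e-25 kg·m/s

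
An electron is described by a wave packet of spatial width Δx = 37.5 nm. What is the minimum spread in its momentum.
1.406 × 10^-27 kg·m/s

For a wave packet, the spatial width Δx and momentum spread Δp are related by the uncertainty principle:
ΔxΔp ≥ ℏ/2

The minimum momentum spread is:
Δp_min = ℏ/(2Δx)
Δp_min = (1.055e-34 J·s) / (2 × 3.750e-08 m)
Δp_min = 1.406e-27 kg·m/s

A wave packet cannot have both a well-defined position and well-defined momentum.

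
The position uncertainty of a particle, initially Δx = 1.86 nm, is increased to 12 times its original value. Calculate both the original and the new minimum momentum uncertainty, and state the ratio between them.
Original Δp_min = 2.835 × 10^-26 kg·m/s; new Δp'_min = 2.362 × 10^-27 kg·m/s; ratio Δp'_min/Δp_min = 1/12.

From the uncertainty principle ΔxΔp ≥ ℏ/2, the minimum momentum uncertainty is Δp_min = ℏ/(2Δx).

Original (Δx = 1.86 nm = 1.860e-09 m):
Δp_min = (1.055e-34 J·s)/(2 × 1.860e-09 m) = 2.835e-26 kg·m/s

When Δx → 12Δx:
Δp'_min = ℏ/(2 × 12Δx) = (1/12) × ℏ/(2Δx) = (1/12) × Δp_min
Δp'_min = 1/12 × 2.835e-26 kg·m/s = 2.362e-27 kg·m/s

Since Δp_min ∝ 1/Δx, when Δx is increased to 12 times its original value, Δp_min decreases to 1/12 of its original value.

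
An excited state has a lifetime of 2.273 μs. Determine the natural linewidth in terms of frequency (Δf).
35.010 kHz

Using the energy-time uncertainty principle and E = hf:
ΔEΔt ≥ ℏ/2
hΔf·Δt ≥ ℏ/2

The minimum frequency uncertainty is:
Δf = ℏ/(2hτ) = 1/(4πτ)
Δf = 1/(4π × 2.273e-06 s)
Δf = 3.501e+04 Hz = 35.010 kHz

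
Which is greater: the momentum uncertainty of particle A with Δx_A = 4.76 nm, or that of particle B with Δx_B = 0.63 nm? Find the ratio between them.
Particle B has the larger minimum momentum uncertainty, by a factor of 7.56.

For each particle, the minimum momentum uncertainty is Δp_min = ℏ/(2Δx):

Particle A: Δp_A = ℏ/(2×4.760e-09 m) = 1.108e-26 kg·m/s
Particle B: Δp_B = ℏ/(2×6.300e-10 m) = 8.370e-26 kg·m/s

Ratio: Δp_B/Δp_A = 7.56

Since Δp_min ∝ 1/Δx, the particle with smaller position uncertainty (B) has larger momentum uncertainty.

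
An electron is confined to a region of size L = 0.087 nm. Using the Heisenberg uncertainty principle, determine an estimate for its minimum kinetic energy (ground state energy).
1.258 eV

Using the uncertainty principle to estimate ground state energy:

1. The position uncertainty is approximately the confinement size:
   Δx ≈ L = 8.700e-11 m

2. From ΔxΔp ≥ ℏ/2, the minimum momentum uncertainty is:
   Δp ≈ ℏ/(2L) = 6.061e-25 kg·m/s

3. The kinetic energy is approximately:
   KE ≈ (Δp)²/(2m) = (6.061e-25)²/(2 × 9.109e-31 kg)
   KE ≈ 2.016e-19 J = 1.258 eV

This is an order-of-magnitude estimate of the ground state energy.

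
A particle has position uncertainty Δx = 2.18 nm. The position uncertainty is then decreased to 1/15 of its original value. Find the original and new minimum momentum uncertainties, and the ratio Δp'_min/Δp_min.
Original Δp_min = 2.419 × 10^-26 kg·m/s; new Δp'_min = 3.628 × 10^-25 kg·m/s; ratio Δp'_min/Δp_min = 15.

From the uncertainty principle ΔxΔp ≥ ℏ/2, the minimum momentum uncertainty is Δp_min = ℏ/(2Δx).

Original (Δx = 2.18 nm = 2.180e-09 m):
Δp_min = (1.055e-34 J·s)/(2 × 2.180e-09 m) = 2.419e-26 kg·m/s

When Δx → (1/15)Δx:
Δp'_min = ℏ/(2 × (1/15)Δx) = 15 × ℏ/(2Δx) = 15 × Δp_min
Δp'_min = 15 × 2.419e-26 kg·m/s = 3.628e-25 kg·m/s

Since Δp_min ∝ 1/Δx, when Δx is decreased to 1/15 of its original value, Δp_min increases to 15 times its original value.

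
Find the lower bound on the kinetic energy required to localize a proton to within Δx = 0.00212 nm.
1.154 eV

Localizing a particle requires giving it sufficient momentum uncertainty:

1. From uncertainty principle: Δp ≥ ℏ/(2Δx)
   Δp_min = (1.055e-34 J·s) / (2 × 2.120e-12 m)
   Δp_min = 2.487e-23 kg·m/s

2. This momentum uncertainty corresponds to kinetic energy:
   KE ≈ (Δp)²/(2m) = (2.487e-23)²/(2 × 1.673e-27 kg)
   KE = 1.849e-19 J = 1.154 eV

Tighter localization requires more energy.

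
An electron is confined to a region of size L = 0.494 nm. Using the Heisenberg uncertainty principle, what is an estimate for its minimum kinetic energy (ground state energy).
39.031 meV

Using the uncertainty principle to estimate ground state energy:

1. The position uncertainty is approximately the confinement size:
   Δx ≈ L = 4.940e-10 m

2. From ΔxΔp ≥ ℏ/2, the minimum momentum uncertainty is:
   Δp ≈ ℏ/(2L) = 1.067e-25 kg·m/s

3. The kinetic energy is approximately:
   KE ≈ (Δp)²/(2m) = (1.067e-25)²/(2 × 9.109e-31 kg)
   KE ≈ 6.253e-21 J = 39.031 meV

This is an order-of-magnitude estimate of the ground state energy.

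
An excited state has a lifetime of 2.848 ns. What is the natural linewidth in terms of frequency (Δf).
27.942 MHz

Using the energy-time uncertainty principle and E = hf:
ΔEΔt ≥ ℏ/2
hΔf·Δt ≥ ℏ/2

The minimum frequency uncertainty is:
Δf = ℏ/(2hτ) = 1/(4πτ)
Δf = 1/(4π × 2.848e-09 s)
Δf = 2.794e+07 Hz = 27.942 MHz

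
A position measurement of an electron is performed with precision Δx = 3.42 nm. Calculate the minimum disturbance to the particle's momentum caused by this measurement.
1.542 × 10^-26 kg·m/s

The uncertainty principle implies that measuring position disturbs momentum:
ΔxΔp ≥ ℏ/2

When we measure position with precision Δx, we necessarily introduce a momentum uncertainty:
Δp ≥ ℏ/(2Δx)
Δp_min = (1.055e-34 J·s) / (2 × 3.420e-09 m)
Δp_min = 1.542e-26 kg·m/s

The more precisely we measure position, the greater the momentum disturbance.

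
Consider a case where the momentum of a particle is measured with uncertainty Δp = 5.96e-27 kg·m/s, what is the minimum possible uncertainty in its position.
8.847 nm

Using the Heisenberg uncertainty principle:
ΔxΔp ≥ ℏ/2

The minimum uncertainty in position is:
Δx_min = ℏ/(2Δp)
Δx_min = (1.055e-34 J·s) / (2 × 5.960e-27 kg·m/s)
Δx_min = 8.847e-09 m = 8.847 nm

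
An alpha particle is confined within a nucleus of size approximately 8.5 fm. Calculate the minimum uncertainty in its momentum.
6.203 × 10^-21 kg·m/s

Using the Heisenberg uncertainty principle:
ΔxΔp ≥ ℏ/2

With Δx ≈ L = 8.500e-15 m (the confinement size):
Δp_min = ℏ/(2Δx)
Δp_min = (1.055e-34 J·s) / (2 × 8.500e-15 m)
Δp_min = 6.203e-21 kg·m/s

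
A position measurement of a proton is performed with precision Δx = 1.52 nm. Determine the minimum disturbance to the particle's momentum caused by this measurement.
3.469 × 10^-26 kg·m/s

The uncertainty principle implies that measuring position disturbs momentum:
ΔxΔp ≥ ℏ/2

When we measure position with precision Δx, we necessarily introduce a momentum uncertainty:
Δp ≥ ℏ/(2Δx)
Δp_min = (1.055e-34 J·s) / (2 × 1.520e-09 m)
Δp_min = 3.469e-26 kg·m/s

The more precisely we measure position, the greater the momentum disturbance.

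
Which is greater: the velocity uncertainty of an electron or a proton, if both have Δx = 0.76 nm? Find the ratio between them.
The electron has the larger minimum velocity uncertainty, by a ratio of 1836.2.

For both particles, Δp_min = ℏ/(2Δx) = 6.938e-26 kg·m/s (same for both).

The velocity uncertainty is Δv = Δp/m:
- electron: Δv = 6.938e-26 / 9.109e-31 = 7.616e+04 m/s = 76.163 km/s
- proton: Δv = 6.938e-26 / 1.673e-27 = 4.148e+01 m/s = 41.480 m/s

Ratio: 7.616e+04 / 4.148e+01 = 1836.2

The lighter particle has larger velocity uncertainty because Δv ∝ 1/m.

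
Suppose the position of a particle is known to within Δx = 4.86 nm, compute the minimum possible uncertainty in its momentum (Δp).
1.085 × 10^-26 kg·m/s

Using the Heisenberg uncertainty principle:
ΔxΔp ≥ ℏ/2

The minimum uncertainty in momentum is:
Δp_min = ℏ/(2Δx)
Δp_min = (1.055e-34 J·s) / (2 × 4.860e-09 m)
Δp_min = 1.085e-26 kg·m/s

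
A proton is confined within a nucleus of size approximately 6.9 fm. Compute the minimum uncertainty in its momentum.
7.642 × 10^-21 kg·m/s

Using the Heisenberg uncertainty principle:
ΔxΔp ≥ ℏ/2

With Δx ≈ L = 6.900e-15 m (the confinement size):
Δp_min = ℏ/(2Δx)
Δp_min = (1.055e-34 J·s) / (2 × 6.900e-15 m)
Δp_min = 7.642e-21 kg·m/s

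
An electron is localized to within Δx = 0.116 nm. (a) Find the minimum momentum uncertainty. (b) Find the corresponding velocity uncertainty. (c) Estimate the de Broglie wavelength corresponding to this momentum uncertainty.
(a) Δp_min = 4.546 × 10^-25 kg·m/s
(b) Δv_min = 498.998 km/s
(c) λ_dB = 1.458 nm

Step-by-step:

(a) From the uncertainty principle:
Δp_min = ℏ/(2Δx) = (1.055e-34 J·s)/(2 × 1.160e-10 m) = 4.546e-25 kg·m/s

(b) The velocity uncertainty:
Δv = Δp/m = (4.546e-25 kg·m/s)/(9.109e-31 kg) = 4.990e+05 m/s = 498.998 km/s

(c) The de Broglie wavelength for this momentum:
λ = h/p = (6.626e-34 J·s)/(4.546e-25 kg·m/s) = 1.458e-09 m = 1.458 nm

Note: The de Broglie wavelength is comparable to the localization size, as expected from wave-particle duality.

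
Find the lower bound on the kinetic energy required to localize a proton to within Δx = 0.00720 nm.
100.067 meV

Localizing a particle requires giving it sufficient momentum uncertainty:

1. From uncertainty principle: Δp ≥ ℏ/(2Δx)
   Δp_min = (1.055e-34 J·s) / (2 × 7.200e-12 m)
   Δp_min = 7.323e-24 kg·m/s

2. This momentum uncertainty corresponds to kinetic energy:
   KE ≈ (Δp)²/(2m) = (7.323e-24)²/(2 × 1.673e-27 kg)
   KE = 1.603e-20 J = 100.067 meV

Tighter localization requires more energy.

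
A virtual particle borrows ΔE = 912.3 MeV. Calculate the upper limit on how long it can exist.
3.607 × 10^-25 s

Using the energy-time uncertainty principle:
ΔEΔt ≥ ℏ/2

For a virtual particle borrowing energy ΔE, the maximum lifetime is:
Δt_max = ℏ/(2ΔE)

Converting energy:
ΔE = 912.3 MeV = 1.462e-10 J

Δt_max = (1.055e-34 J·s) / (2 × 1.462e-10 J)
Δt_max = 3.607e-25 s = 3.607 × 10^-25 s

Virtual particles with higher borrowed energy exist for shorter times.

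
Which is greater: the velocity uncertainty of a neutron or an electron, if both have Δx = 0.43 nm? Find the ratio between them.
The electron has the larger minimum velocity uncertainty, by a ratio of 1838.7.

For both particles, Δp_min = ℏ/(2Δx) = 1.226e-25 kg·m/s (same for both).

The velocity uncertainty is Δv = Δp/m:
- neutron: Δv = 1.226e-25 / 1.675e-27 = 7.321e+01 m/s = 73.212 m/s
- electron: Δv = 1.226e-25 / 9.109e-31 = 1.346e+05 m/s = 134.614 km/s

Ratio: 1.346e+05 / 7.321e+01 = 1838.7

The lighter particle has larger velocity uncertainty because Δv ∝ 1/m.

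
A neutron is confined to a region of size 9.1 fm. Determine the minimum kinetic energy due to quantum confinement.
62.557 keV

Using the uncertainty principle:

1. Position uncertainty: Δx ≈ 9.100e-15 m
2. Minimum momentum uncertainty: Δp = ℏ/(2Δx) = 5.794e-21 kg·m/s
3. Minimum kinetic energy:
   KE = (Δp)²/(2m) = (5.794e-21)²/(2 × 1.675e-27 kg)
   KE = 1.002e-14 J = 62.557 keV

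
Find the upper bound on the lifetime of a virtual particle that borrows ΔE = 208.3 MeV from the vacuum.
1.580 ys

Using the energy-time uncertainty principle:
ΔEΔt ≥ ℏ/2

For a virtual particle borrowing energy ΔE, the maximum lifetime is:
Δt_max = ℏ/(2ΔE)

Converting energy:
ΔE = 208.3 MeV = 3.337e-11 J

Δt_max = (1.055e-34 J·s) / (2 × 3.337e-11 J)
Δt_max = 1.580e-24 s = 1.580 ys

Virtual particles with higher borrowed energy exist for shorter times.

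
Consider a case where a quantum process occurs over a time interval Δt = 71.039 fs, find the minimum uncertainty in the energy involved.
4.633 meV

Using the energy-time uncertainty principle:
ΔEΔt ≥ ℏ/2

The minimum uncertainty in energy is:
ΔE_min = ℏ/(2Δt)
ΔE_min = (1.055e-34 J·s) / (2 × 7.104e-14 s)
ΔE_min = 7.422e-22 J = 4.633 meV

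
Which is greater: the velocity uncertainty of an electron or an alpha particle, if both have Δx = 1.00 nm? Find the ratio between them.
The electron has the larger minimum velocity uncertainty, by a ratio of 7294.3.

For both particles, Δp_min = ℏ/(2Δx) = 5.273e-26 kg·m/s (same for both).

The velocity uncertainty is Δv = Δp/m:
- electron: Δv = 5.273e-26 / 9.109e-31 = 5.788e+04 m/s = 57.884 km/s
- alpha particle: Δv = 5.273e-26 / 6.645e-27 = 7.935e+00 m/s = 7.935 m/s

Ratio: 5.788e+04 / 7.935e+00 = 7294.3

The lighter particle has larger velocity uncertainty because Δv ∝ 1/m.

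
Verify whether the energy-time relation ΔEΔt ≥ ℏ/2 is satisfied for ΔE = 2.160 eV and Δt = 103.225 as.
No, it violates the uncertainty relation.

Calculate the product ΔEΔt:
ΔE = 2.160 eV = 3.461e-19 J
ΔEΔt = (3.461e-19 J) × (1.032e-16 s)
ΔEΔt = 3.572e-35 J·s

Compare to the minimum allowed value ℏ/2:
ℏ/2 = 5.273e-35 J·s

Since ΔEΔt = 3.572e-35 J·s < 5.273e-35 J·s = ℏ/2,
this violates the uncertainty relation.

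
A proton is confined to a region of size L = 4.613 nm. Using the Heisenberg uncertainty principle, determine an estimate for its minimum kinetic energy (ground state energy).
243.774 neV

Using the uncertainty principle to estimate ground state energy:

1. The position uncertainty is approximately the confinement size:
   Δx ≈ L = 4.613e-09 m

2. From ΔxΔp ≥ ℏ/2, the minimum momentum uncertainty is:
   Δp ≈ ℏ/(2L) = 1.143e-26 kg·m/s

3. The kinetic energy is approximately:
   KE ≈ (Δp)²/(2m) = (1.143e-26)²/(2 × 1.673e-27 kg)
   KE ≈ 3.906e-26 J = 243.774 neV

This is an order-of-magnitude estimate of the ground state energy.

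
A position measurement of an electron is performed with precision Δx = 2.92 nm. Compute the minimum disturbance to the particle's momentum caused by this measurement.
1.806 × 10^-26 kg·m/s

The uncertainty principle implies that measuring position disturbs momentum:
ΔxΔp ≥ ℏ/2

When we measure position with precision Δx, we necessarily introduce a momentum uncertainty:
Δp ≥ ℏ/(2Δx)
Δp_min = (1.055e-34 J·s) / (2 × 2.920e-09 m)
Δp_min = 1.806e-26 kg·m/s

The more precisely we measure position, the greater the momentum disturbance.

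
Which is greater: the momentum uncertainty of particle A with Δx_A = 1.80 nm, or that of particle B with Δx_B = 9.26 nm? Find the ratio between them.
Particle A has the larger minimum momentum uncertainty, by a factor of 5.14.

For each particle, the minimum momentum uncertainty is Δp_min = ℏ/(2Δx):

Particle A: Δp_A = ℏ/(2×1.800e-09 m) = 2.929e-26 kg·m/s
Particle B: Δp_B = ℏ/(2×9.260e-09 m) = 5.694e-27 kg·m/s

Ratio: Δp_A/Δp_B = 5.14

Since Δp_min ∝ 1/Δx, the particle with smaller position uncertainty (A) has larger momentum uncertainty.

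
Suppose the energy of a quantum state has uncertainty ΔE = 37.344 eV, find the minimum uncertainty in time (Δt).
8.813 as

Using the energy-time uncertainty principle:
ΔEΔt ≥ ℏ/2

The minimum uncertainty in time is:
Δt_min = ℏ/(2ΔE)
Δt_min = (1.055e-34 J·s) / (2 × 5.983e-18 J)
Δt_min = 8.813e-18 s = 8.813 as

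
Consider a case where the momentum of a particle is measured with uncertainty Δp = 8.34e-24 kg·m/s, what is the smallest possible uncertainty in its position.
6.322 pm

Using the Heisenberg uncertainty principle:
ΔxΔp ≥ ℏ/2

The minimum uncertainty in position is:
Δx_min = ℏ/(2Δp)
Δx_min = (1.055e-34 J·s) / (2 × 8.340e-24 kg·m/s)
Δx_min = 6.322e-12 m = 6.322 pm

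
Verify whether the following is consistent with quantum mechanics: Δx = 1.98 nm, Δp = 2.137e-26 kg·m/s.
No, it violates the uncertainty principle (impossible measurement).

Calculate the product ΔxΔp:
ΔxΔp = (1.980e-09 m) × (2.137e-26 kg·m/s)
ΔxΔp = 4.231e-35 J·s

Compare to the minimum allowed value ℏ/2:
ℏ/2 = 5.273e-35 J·s

Since ΔxΔp = 4.231e-35 J·s < 5.273e-35 J·s = ℏ/2,
the measurement violates the uncertainty principle.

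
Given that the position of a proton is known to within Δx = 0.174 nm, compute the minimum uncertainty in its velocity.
181.175 m/s

Using the Heisenberg uncertainty principle and Δp = mΔv:
ΔxΔp ≥ ℏ/2
Δx(mΔv) ≥ ℏ/2

The minimum uncertainty in velocity is:
Δv_min = ℏ/(2mΔx)
Δv_min = (1.055e-34 J·s) / (2 × 1.673e-27 kg × 1.740e-10 m)
Δv_min = 1.812e+02 m/s = 181.175 m/s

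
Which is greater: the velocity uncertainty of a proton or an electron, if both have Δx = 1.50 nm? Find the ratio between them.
The electron has the larger minimum velocity uncertainty, by a ratio of 1836.2.

For both particles, Δp_min = ℏ/(2Δx) = 3.515e-26 kg·m/s (same for both).

The velocity uncertainty is Δv = Δp/m:
- proton: Δv = 3.515e-26 / 1.673e-27 = 2.102e+01 m/s = 21.016 m/s
- electron: Δv = 3.515e-26 / 9.109e-31 = 3.859e+04 m/s = 38.589 km/s

Ratio: 3.859e+04 / 2.102e+01 = 1836.2

The lighter particle has larger velocity uncertainty because Δv ∝ 1/m.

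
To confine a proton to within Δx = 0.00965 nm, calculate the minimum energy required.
55.706 meV

Localizing a particle requires giving it sufficient momentum uncertainty:

1. From uncertainty principle: Δp ≥ ℏ/(2Δx)
   Δp_min = (1.055e-34 J·s) / (2 × 9.650e-12 m)
   Δp_min = 5.464e-24 kg·m/s

2. This momentum uncertainty corresponds to kinetic energy:
   KE ≈ (Δp)²/(2m) = (5.464e-24)²/(2 × 1.673e-27 kg)
   KE = 8.925e-21 J = 55.706 meV

Tighter localization requires more energy.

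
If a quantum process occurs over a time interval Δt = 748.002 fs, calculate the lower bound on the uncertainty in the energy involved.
439.980 μeV

Using the energy-time uncertainty principle:
ΔEΔt ≥ ℏ/2

The minimum uncertainty in energy is:
ΔE_min = ℏ/(2Δt)
ΔE_min = (1.055e-34 J·s) / (2 × 7.480e-13 s)
ΔE_min = 7.049e-23 J = 439.980 μeV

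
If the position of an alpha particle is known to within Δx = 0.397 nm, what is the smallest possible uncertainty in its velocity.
19.989 m/s

Using the Heisenberg uncertainty principle and Δp = mΔv:
ΔxΔp ≥ ℏ/2
Δx(mΔv) ≥ ℏ/2

The minimum uncertainty in velocity is:
Δv_min = ℏ/(2mΔx)
Δv_min = (1.055e-34 J·s) / (2 × 6.645e-27 kg × 3.970e-10 m)
Δv_min = 1.999e+01 m/s = 19.989 m/s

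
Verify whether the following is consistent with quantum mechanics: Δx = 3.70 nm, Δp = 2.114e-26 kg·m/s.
Yes, it satisfies the uncertainty principle.

Calculate the product ΔxΔp:
ΔxΔp = (3.700e-09 m) × (2.114e-26 kg·m/s)
ΔxΔp = 7.822e-35 J·s

Compare to the minimum allowed value ℏ/2:
ℏ/2 = 5.273e-35 J·s

Since ΔxΔp = 7.822e-35 J·s ≥ 5.273e-35 J·s = ℏ/2,
the measurement satisfies the uncertainty principle.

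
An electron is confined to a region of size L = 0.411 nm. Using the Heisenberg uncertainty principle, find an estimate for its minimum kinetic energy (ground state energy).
56.387 meV

Using the uncertainty principle to estimate ground state energy:

1. The position uncertainty is approximately the confinement size:
   Δx ≈ L = 4.110e-10 m

2. From ΔxΔp ≥ ℏ/2, the minimum momentum uncertainty is:
   Δp ≈ ℏ/(2L) = 1.283e-25 kg·m/s

3. The kinetic energy is approximately:
   KE ≈ (Δp)²/(2m) = (1.283e-25)²/(2 × 9.109e-31 kg)
   KE ≈ 9.034e-21 J = 56.387 meV

This is an order-of-magnitude estimate of the ground state energy.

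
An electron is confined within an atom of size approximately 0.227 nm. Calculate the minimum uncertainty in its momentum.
2.323 × 10^-25 kg·m/s

Using the Heisenberg uncertainty principle:
ΔxΔp ≥ ℏ/2

With Δx ≈ L = 2.270e-10 m (the confinement size):
Δp_min = ℏ/(2Δx)
Δp_min = (1.055e-34 J·s) / (2 × 2.270e-10 m)
Δp_min = 2.323e-25 kg·m/s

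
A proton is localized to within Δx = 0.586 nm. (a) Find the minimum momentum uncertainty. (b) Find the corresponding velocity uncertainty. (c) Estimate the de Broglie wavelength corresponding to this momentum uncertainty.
(a) Δp_min = 8.998 × 10^-26 kg·m/s
(b) Δv_min = 53.796 m/s
(c) λ_dB = 7.364 nm

Step-by-step:

(a) From the uncertainty principle:
Δp_min = ℏ/(2Δx) = (1.055e-34 J·s)/(2 × 5.860e-10 m) = 8.998e-26 kg·m/s

(b) The velocity uncertainty:
Δv = Δp/m = (8.998e-26 kg·m/s)/(1.673e-27 kg) = 5.380e+01 m/s = 53.796 m/s

(c) The de Broglie wavelength for this momentum:
λ = h/p = (6.626e-34 J·s)/(8.998e-26 kg·m/s) = 7.364e-09 m = 7.364 nm

Note: The de Broglie wavelength is comparable to the localization size, as expected from wave-particle duality.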